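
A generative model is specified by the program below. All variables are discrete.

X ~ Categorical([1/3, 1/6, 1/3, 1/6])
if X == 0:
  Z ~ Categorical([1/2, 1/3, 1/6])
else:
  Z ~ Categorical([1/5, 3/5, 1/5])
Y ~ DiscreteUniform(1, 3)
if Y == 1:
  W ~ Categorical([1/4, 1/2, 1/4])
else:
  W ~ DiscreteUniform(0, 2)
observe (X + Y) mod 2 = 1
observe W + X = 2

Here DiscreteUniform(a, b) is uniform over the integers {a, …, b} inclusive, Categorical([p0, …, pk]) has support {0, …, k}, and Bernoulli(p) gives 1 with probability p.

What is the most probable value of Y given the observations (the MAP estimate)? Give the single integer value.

argmax_v P(Y = v | obs) = 3

Enumerate traces; 15 have nonzero weight after conditioning:
  (X=0, Z=0, Y=1, W=2) weight 1/72
  (X=0, Z=0, Y=3, W=2) weight 1/54
  (X=0, Z=1, Y=1, W=2) weight 1/108
  (X=0, Z=1, Y=3, W=2) weight 1/81
  (X=0, Z=2, Y=1, W=2) weight 1/216
  (X=0, Z=2, Y=3, W=2) weight 1/162
  (X=1, Z=0, Y=2, W=1) weight 1/270
  (X=1, Z=1, Y=2, W=1) weight 1/90
  … 7 more
Group by Y:
  weight(Y=1) = 1/18
  weight(Y=2) = 1/54
  weight(Y=3) = 2/27
Total weight = 1/18 + 1/54 + 2/27 = 4/27
P(Y=1 | obs) = 1/18 / 4/27 = 3/8
P(Y=2 | obs) = 1/54 / 4/27 = 1/8
P(Y=3 | obs) = 2/27 / 4/27 = 1/2
argmax = 3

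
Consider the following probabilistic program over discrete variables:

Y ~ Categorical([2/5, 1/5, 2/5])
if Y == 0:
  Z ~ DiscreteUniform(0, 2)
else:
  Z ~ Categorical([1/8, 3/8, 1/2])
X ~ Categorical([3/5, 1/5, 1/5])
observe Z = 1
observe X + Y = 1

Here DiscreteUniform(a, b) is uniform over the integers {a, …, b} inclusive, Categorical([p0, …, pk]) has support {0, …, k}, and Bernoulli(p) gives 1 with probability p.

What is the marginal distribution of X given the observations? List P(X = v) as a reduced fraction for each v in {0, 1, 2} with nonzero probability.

Enumerate traces; 2 have nonzero weight after conditioning:
  (Y=0, Z=1, X=1) weight 2/75
  (Y=1, Z=1, X=0) weight 9/200
Group by X:
  weight(X=0) = 9/200
  weight(X=1) = 2/75
Total weight = 9/200 + 2/75 = 43/600
P(X=0 | obs) = 9/200 / 43/600 = 27/43
P(X=1 | obs) = 2/75 / 43/600 = 16/43

P(X=0) = 27/43, P(X=1) = 16/43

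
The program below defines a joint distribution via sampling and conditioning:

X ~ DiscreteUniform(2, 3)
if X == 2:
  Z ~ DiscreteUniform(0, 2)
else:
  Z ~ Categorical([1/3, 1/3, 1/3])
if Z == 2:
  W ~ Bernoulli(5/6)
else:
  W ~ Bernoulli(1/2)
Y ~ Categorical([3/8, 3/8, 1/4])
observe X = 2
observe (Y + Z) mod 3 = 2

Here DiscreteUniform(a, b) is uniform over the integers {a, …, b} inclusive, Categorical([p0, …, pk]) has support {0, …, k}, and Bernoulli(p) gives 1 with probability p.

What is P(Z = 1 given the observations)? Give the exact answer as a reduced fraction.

Enumerate traces; 6 have nonzero weight after conditioning:
  (X=2, Z=0, W=0, Y=2) weight 1/48
  (X=2, Z=0, W=1, Y=2) weight 1/48
  (X=2, Z=1, W=0, Y=1) weight 1/32
  (X=2, Z=1, W=1, Y=1) weight 1/32
  (X=2, Z=2, W=0, Y=0) weight 1/96
  (X=2, Z=2, W=1, Y=0) weight 5/96
Group by Z:
  weight(Z=0) = 1/24
  weight(Z=1) = 1/16
  weight(Z=2) = 1/16
Total weight = 1/24 + 1/16 + 1/16 = 1/6
P(Z=0 | obs) = 1/24 / 1/6 = 1/4
P(Z=1 | obs) = 1/16 / 1/6 = 3/8
P(Z=2 | obs) = 1/16 / 1/6 = 3/8

P(Z = 1 | obs) = 3/8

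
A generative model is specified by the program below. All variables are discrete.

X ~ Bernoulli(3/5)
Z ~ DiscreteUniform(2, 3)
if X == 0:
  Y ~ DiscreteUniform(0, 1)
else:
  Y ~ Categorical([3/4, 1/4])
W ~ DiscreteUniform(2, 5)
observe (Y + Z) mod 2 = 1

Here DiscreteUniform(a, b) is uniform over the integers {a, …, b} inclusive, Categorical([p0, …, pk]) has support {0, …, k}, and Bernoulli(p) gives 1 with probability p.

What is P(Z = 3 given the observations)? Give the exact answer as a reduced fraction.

P(Z = 3 | obs) = 13/20

Enumerate traces; 16 have nonzero weight after conditioning:
  (X=0, Z=2, Y=1, W=2) weight 1/40
  (X=0, Z=2, Y=1, W=3) weight 1/40
  (X=0, Z=2, Y=1, W=4) weight 1/40
  (X=0, Z=2, Y=1, W=5) weight 1/40
  (X=0, Z=3, Y=0, W=2) weight 1/40
  (X=0, Z=3, Y=0, W=3) weight 1/40
  (X=0, Z=3, Y=0, W=4) weight 1/40
  (X=0, Z=3, Y=0, W=5) weight 1/40
  … 8 more
Group by Z:
  weight(Z=2) = 7/40
  weight(Z=3) = 13/40
Total weight = 7/40 + 13/40 = 1/2
P(Z=2 | obs) = 7/40 / 1/2 = 7/20
P(Z=3 | obs) = 13/40 / 1/2 = 13/20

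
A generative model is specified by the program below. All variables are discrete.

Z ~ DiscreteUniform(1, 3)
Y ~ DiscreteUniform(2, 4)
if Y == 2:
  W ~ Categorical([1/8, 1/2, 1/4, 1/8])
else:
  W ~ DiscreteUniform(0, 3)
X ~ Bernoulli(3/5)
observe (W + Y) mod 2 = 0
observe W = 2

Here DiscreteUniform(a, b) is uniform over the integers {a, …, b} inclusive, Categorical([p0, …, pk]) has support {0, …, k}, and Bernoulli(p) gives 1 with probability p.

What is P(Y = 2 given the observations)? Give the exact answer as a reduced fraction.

Enumerate traces; 12 have nonzero weight after conditioning:
  (Z=1, Y=2, W=2, X=0) weight 1/90
  (Z=1, Y=2, W=2, X=1) weight 1/60
  (Z=1, Y=4, W=2, X=0) weight 1/90
  (Z=1, Y=4, W=2, X=1) weight 1/60
  (Z=2, Y=2, W=2, X=0) weight 1/90
  (Z=2, Y=2, W=2, X=1) weight 1/60
  (Z=2, Y=4, W=2, X=0) weight 1/90
  (Z=2, Y=4, W=2, X=1) weight 1/60
  … 4 more
Group by Y:
  weight(Y=2) = 1/12
  weight(Y=4) = 1/12
Total weight = 1/12 + 1/12 = 1/6
P(Y=2 | obs) = 1/12 / 1/6 = 1/2
P(Y=4 | obs) = 1/12 / 1/6 = 1/2

P(Y = 2 | obs) = 1/2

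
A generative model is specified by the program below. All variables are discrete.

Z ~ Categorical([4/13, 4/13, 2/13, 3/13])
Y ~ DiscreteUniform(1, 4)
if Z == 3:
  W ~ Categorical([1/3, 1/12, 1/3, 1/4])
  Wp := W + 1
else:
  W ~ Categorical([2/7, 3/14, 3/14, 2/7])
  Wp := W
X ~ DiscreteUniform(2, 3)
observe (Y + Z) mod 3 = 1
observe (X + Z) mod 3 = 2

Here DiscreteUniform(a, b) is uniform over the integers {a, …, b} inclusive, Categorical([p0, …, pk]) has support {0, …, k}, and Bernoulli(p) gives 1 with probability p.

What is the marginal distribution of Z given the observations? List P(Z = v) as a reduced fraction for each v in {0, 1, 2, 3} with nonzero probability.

P(Z=0) = 1/2, P(Z=2) = 1/8, P(Z=3) = 3/8

Enumerate traces; 20 have nonzero weight after conditioning:
  (Z=0, Y=1, W=0, X=2) weight 1/91
  (Z=0, Y=1, W=1, X=2) weight 3/364
  (Z=0, Y=1, W=2, X=2) weight 3/364
  (Z=0, Y=1, W=3, X=2) weight 1/91
  (Z=0, Y=4, W=0, X=2) weight 1/91
  (Z=0, Y=4, W=1, X=2) weight 3/364
  (Z=0, Y=4, W=2, X=2) weight 3/364
  (Z=0, Y=4, W=3, X=2) weight 1/91
  (Z=2, Y=2, W=0, X=3) weight 1/182
  (Z=3, Y=1, W=0, X=2) weight 1/104
  … 10 more
Group by Z:
  weight(Z=0) = 1/13
  weight(Z=2) = 1/52
  weight(Z=3) = 3/52
Total weight = 1/13 + 1/52 + 3/52 = 2/13
P(Z=0 | obs) = 1/13 / 2/13 = 1/2
P(Z=2 | obs) = 1/52 / 2/13 = 1/8
P(Z=3 | obs) = 3/52 / 2/13 = 3/8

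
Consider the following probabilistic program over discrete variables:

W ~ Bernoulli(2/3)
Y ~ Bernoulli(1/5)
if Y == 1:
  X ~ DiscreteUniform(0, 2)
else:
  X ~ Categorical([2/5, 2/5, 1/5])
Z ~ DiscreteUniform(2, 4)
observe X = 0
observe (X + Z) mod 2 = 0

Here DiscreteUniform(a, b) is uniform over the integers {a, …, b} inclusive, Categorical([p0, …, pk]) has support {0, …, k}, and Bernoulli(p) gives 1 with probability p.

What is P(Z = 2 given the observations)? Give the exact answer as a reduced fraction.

Enumerate traces; 8 have nonzero weight after conditioning:
  (W=0, Y=0, X=0, Z=2) weight 8/225
  (W=0, Y=0, X=0, Z=4) weight 8/225
  (W=0, Y=1, X=0, Z=2) weight 1/135
  (W=0, Y=1, X=0, Z=4) weight 1/135
  (W=1, Y=0, X=0, Z=2) weight 16/225
  (W=1, Y=0, X=0, Z=4) weight 16/225
  (W=1, Y=1, X=0, Z=2) weight 2/135
  (W=1, Y=1, X=0, Z=4) weight 2/135
Group by Z:
  weight(Z=2) = 29/225
  weight(Z=4) = 29/225
Total weight = 29/225 + 29/225 = 58/225
P(Z=2 | obs) = 29/225 / 58/225 = 1/2
P(Z=4 | obs) = 29/225 / 58/225 = 1/2

P(Z = 2 | obs) = 1/2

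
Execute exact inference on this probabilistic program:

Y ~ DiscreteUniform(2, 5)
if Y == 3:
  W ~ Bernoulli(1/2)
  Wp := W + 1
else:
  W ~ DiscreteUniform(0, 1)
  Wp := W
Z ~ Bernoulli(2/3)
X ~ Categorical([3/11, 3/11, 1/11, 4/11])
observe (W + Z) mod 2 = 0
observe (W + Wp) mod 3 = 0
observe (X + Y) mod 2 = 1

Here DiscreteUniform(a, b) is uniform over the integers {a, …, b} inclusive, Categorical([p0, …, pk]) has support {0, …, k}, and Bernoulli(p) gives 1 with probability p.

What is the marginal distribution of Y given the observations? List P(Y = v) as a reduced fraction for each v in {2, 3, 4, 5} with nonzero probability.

Enumerate traces; 8 have nonzero weight after conditioning:
  (Y=2, W=0, Z=0, X=1) weight 1/88
  (Y=2, W=0, Z=0, X=3) weight 1/66
  (Y=3, W=1, Z=1, X=0) weight 1/44
  (Y=3, W=1, Z=1, X=2) weight 1/132
  (Y=4, W=0, Z=0, X=1) weight 1/88
  (Y=4, W=0, Z=0, X=3) weight 1/66
  (Y=5, W=0, Z=0, X=0) weight 1/88
  (Y=5, W=0, Z=0, X=2) weight 1/264
Group by Y:
  weight(Y=2) = 7/264
  weight(Y=3) = 1/33
  weight(Y=4) = 7/264
  weight(Y=5) = 1/66
Total weight = 7/264 + 1/33 + 7/264 + 1/66 = 13/132
P(Y=2 | obs) = 7/264 / 13/132 = 7/26
P(Y=3 | obs) = 1/33 / 13/132 = 4/13
P(Y=4 | obs) = 7/264 / 13/132 = 7/26
P(Y=5 | obs) = 1/66 / 13/132 = 2/13

P(Y=2) = 7/26, P(Y=3) = 4/13, P(Y=4) = 7/26, P(Y=5) = 2/13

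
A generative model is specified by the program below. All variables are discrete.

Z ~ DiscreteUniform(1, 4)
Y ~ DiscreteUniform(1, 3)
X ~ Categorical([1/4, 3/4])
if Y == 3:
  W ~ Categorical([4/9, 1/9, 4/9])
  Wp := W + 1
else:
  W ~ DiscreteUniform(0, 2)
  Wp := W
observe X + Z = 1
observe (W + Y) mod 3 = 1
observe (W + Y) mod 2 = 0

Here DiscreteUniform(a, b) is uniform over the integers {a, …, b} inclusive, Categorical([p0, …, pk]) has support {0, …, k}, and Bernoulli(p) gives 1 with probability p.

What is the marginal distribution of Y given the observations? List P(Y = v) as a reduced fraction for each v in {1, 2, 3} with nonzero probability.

P(Y=2) = 3/4, P(Y=3) = 1/4

Enumerate traces; 2 have nonzero weight after conditioning:
  (Z=1, Y=2, X=0, W=2) weight 1/144
  (Z=1, Y=3, X=0, W=1) weight 1/432
Group by Y:
  weight(Y=2) = 1/144
  weight(Y=3) = 1/432
Total weight = 1/144 + 1/432 = 1/108
P(Y=2 | obs) = 1/144 / 1/108 = 3/4
P(Y=3 | obs) = 1/432 / 1/108 = 1/4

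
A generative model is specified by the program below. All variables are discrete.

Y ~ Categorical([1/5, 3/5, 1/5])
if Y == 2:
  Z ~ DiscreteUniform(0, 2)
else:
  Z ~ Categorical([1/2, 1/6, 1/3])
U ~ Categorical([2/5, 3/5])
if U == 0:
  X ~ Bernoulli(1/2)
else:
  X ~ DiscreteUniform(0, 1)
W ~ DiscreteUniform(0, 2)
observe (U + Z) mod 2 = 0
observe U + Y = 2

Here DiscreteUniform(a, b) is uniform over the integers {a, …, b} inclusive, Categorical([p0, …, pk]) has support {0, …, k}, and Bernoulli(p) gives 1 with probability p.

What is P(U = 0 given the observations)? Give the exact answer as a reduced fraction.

P(U = 0 | obs) = 8/17

Enumerate traces; 18 have nonzero weight after conditioning:
  (Y=1, Z=1, U=1, X=0, W=0) weight 1/100
  (Y=1, Z=1, U=1, X=0, W=1) weight 1/100
  (Y=1, Z=1, U=1, X=0, W=2) weight 1/100
  (Y=1, Z=1, U=1, X=1, W=0) weight 1/100
  (Y=1, Z=1, U=1, X=1, W=1) weight 1/100
  (Y=1, Z=1, U=1, X=1, W=2) weight 1/100
  (Y=2, Z=0, U=0, X=0, W=0) weight 1/225
  (Y=2, Z=0, U=0, X=0, W=1) weight 1/225
  … 10 more
Group by U:
  weight(U=0) = 4/75
  weight(U=1) = 3/50
Total weight = 4/75 + 3/50 = 17/150
P(U=0 | obs) = 4/75 / 17/150 = 8/17
P(U=1 | obs) = 3/50 / 17/150 = 9/17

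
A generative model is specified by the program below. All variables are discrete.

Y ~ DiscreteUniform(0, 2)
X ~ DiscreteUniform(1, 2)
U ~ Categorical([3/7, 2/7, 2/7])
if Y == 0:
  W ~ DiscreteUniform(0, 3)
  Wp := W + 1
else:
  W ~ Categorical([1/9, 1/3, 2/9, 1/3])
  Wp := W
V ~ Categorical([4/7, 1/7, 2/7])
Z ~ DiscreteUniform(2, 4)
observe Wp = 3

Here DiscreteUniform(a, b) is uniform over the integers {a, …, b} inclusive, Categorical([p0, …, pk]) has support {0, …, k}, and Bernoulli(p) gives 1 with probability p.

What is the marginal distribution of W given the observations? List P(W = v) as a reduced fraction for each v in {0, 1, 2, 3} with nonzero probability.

P(W=2) = 3/11, P(W=3) = 8/11

Enumerate traces; 162 have nonzero weight after conditioning:
  (Y=0, X=1, U=0, W=2, V=0, Z=2) weight 1/294
  (Y=0, X=1, U=0, W=2, V=0, Z=3) weight 1/294
  (Y=0, X=1, U=0, W=2, V=0, Z=4) weight 1/294
  (Y=0, X=1, U=0, W=2, V=1, Z=2) weight 1/1176
  (Y=0, X=1, U=0, W=2, V=1, Z=3) weight 1/1176
  (Y=0, X=1, U=0, W=2, V=1, Z=4) weight 1/1176
  (Y=0, X=1, U=0, W=2, V=2, Z=2) weight 1/588
  (Y=0, X=1, U=0, W=2, V=2, Z=3) weight 1/588
  (Y=1, X=1, U=0, W=3, V=0, Z=2) weight 2/441
  … 153 more
Group by W:
  weight(W=2) = 1/12
  weight(W=3) = 2/9
Total weight = 1/12 + 2/9 = 11/36
P(W=2 | obs) = 1/12 / 11/36 = 3/11
P(W=3 | obs) = 2/9 / 11/36 = 8/11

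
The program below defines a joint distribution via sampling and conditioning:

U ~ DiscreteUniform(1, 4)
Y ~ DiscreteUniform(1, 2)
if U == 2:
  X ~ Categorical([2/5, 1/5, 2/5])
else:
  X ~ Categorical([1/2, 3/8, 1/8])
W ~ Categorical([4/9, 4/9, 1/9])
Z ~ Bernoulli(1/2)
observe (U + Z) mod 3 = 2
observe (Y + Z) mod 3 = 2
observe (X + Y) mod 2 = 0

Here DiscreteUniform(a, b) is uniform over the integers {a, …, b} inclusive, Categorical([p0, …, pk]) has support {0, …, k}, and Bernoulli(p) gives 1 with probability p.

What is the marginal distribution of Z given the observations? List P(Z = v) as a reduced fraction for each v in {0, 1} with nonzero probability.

P(Z=0) = 16/31, P(Z=1) = 15/31

Enumerate traces; 12 have nonzero weight after conditioning:
  (U=1, Y=1, X=1, W=0, Z=1) weight 1/96
  (U=1, Y=1, X=1, W=1, Z=1) weight 1/96
  (U=1, Y=1, X=1, W=2, Z=1) weight 1/384
  (U=2, Y=2, X=0, W=0, Z=0) weight 1/90
  (U=2, Y=2, X=0, W=1, Z=0) weight 1/90
  (U=2, Y=2, X=0, W=2, Z=0) weight 1/360
  (U=2, Y=2, X=2, W=0, Z=0) weight 1/90
  (U=2, Y=2, X=2, W=1, Z=0) weight 1/90
  … 4 more
Group by Z:
  weight(Z=0) = 1/20
  weight(Z=1) = 3/64
Total weight = 1/20 + 3/64 = 31/320
P(Z=0 | obs) = 1/20 / 31/320 = 16/31
P(Z=1 | obs) = 3/64 / 31/320 = 15/31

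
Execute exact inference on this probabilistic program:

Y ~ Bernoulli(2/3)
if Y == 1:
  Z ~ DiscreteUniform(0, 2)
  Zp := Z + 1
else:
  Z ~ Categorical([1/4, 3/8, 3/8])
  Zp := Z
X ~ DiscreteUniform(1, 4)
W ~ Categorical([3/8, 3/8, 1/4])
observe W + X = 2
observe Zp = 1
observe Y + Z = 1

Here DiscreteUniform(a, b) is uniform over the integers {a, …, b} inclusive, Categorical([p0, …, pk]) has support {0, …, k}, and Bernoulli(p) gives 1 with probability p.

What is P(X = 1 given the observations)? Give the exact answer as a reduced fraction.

P(X = 1 | obs) = 1/2

Enumerate traces; 4 have nonzero weight after conditioning:
  (Y=0, Z=1, X=1, W=1) weight 3/256
  (Y=0, Z=1, X=2, W=0) weight 3/256
  (Y=1, Z=0, X=1, W=1) weight 1/48
  (Y=1, Z=0, X=2, W=0) weight 1/48
Group by X:
  weight(X=1) = 25/768
  weight(X=2) = 25/768
Total weight = 25/768 + 25/768 = 25/384
P(X=1 | obs) = 25/768 / 25/384 = 1/2
P(X=2 | obs) = 25/768 / 25/384 = 1/2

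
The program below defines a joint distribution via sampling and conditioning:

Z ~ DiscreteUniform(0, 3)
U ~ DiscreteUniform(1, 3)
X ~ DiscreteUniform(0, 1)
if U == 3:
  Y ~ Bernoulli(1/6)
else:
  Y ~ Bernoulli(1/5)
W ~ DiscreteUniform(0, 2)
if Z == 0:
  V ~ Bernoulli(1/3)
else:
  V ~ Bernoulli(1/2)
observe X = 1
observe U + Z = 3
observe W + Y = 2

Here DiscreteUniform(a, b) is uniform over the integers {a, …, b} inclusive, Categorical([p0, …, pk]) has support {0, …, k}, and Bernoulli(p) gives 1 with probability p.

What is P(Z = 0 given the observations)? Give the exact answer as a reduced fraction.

Enumerate traces; 12 have nonzero weight after conditioning:
  (Z=0, U=3, X=1, Y=0, W=2, V=0) weight 5/648
  (Z=0, U=3, X=1, Y=0, W=2, V=1) weight 5/1296
  (Z=0, U=3, X=1, Y=1, W=1, V=0) weight 1/648
  (Z=0, U=3, X=1, Y=1, W=1, V=1) weight 1/1296
  (Z=1, U=2, X=1, Y=0, W=2, V=0) weight 1/180
  (Z=1, U=2, X=1, Y=0, W=2, V=1) weight 1/180
  (Z=1, U=2, X=1, Y=1, W=1, V=0) weight 1/720
  (Z=1, U=2, X=1, Y=1, W=1, V=1) weight 1/720
  (Z=2, U=1, X=1, Y=0, W=2, V=0) weight 1/180
  … 3 more
Group by Z:
  weight(Z=0) = 1/72
  weight(Z=1) = 1/72
  weight(Z=2) = 1/72
Total weight = 1/72 + 1/72 + 1/72 = 1/24
P(Z=0 | obs) = 1/72 / 1/24 = 1/3
P(Z=1 | obs) = 1/72 / 1/24 = 1/3
P(Z=2 | obs) = 1/72 / 1/24 = 1/3

P(Z = 0 | obs) = 1/3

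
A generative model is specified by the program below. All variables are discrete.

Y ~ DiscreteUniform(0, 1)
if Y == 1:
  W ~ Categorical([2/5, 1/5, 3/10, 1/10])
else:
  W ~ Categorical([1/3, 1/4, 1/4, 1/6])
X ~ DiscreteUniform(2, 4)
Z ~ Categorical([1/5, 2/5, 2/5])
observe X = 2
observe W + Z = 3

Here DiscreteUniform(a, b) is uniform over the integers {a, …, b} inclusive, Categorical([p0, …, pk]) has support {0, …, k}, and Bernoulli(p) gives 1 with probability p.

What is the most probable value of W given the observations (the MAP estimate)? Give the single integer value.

argmax_v P(W = v | obs) = 2

Enumerate traces; 6 have nonzero weight after conditioning:
  (Y=0, W=1, X=2, Z=2) weight 1/60
  (Y=0, W=2, X=2, Z=1) weight 1/60
  (Y=0, W=3, X=2, Z=0) weight 1/180
  (Y=1, W=1, X=2, Z=2) weight 1/75
  (Y=1, W=2, X=2, Z=1) weight 1/50
  (Y=1, W=3, X=2, Z=0) weight 1/300
Group by W:
  weight(W=1) = 3/100
  weight(W=2) = 11/300
  weight(W=3) = 2/225
Total weight = 3/100 + 11/300 + 2/225 = 17/225
P(W=1 | obs) = 3/100 / 17/225 = 27/68
P(W=2 | obs) = 11/300 / 17/225 = 33/68
P(W=3 | obs) = 2/225 / 17/225 = 2/17
argmax = 2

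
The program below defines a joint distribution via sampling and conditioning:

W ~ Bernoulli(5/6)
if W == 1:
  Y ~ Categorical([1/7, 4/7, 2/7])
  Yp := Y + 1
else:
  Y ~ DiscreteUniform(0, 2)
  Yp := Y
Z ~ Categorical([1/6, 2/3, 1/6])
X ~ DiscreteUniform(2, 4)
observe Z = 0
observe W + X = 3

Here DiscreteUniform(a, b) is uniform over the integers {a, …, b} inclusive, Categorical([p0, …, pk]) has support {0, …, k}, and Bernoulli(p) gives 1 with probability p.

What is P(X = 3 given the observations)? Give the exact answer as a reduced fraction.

Enumerate traces; 6 have nonzero weight after conditioning:
  (W=0, Y=0, Z=0, X=3) weight 1/324
  (W=0, Y=1, Z=0, X=3) weight 1/324
  (W=0, Y=2, Z=0, X=3) weight 1/324
  (W=1, Y=0, Z=0, X=2) weight 5/756
  (W=1, Y=1, Z=0, X=2) weight 5/189
  (W=1, Y=2, Z=0, X=2) weight 5/378
Group by X:
  weight(X=2) = 5/108
  weight(X=3) = 1/108
Total weight = 5/108 + 1/108 = 1/18
P(X=2 | obs) = 5/108 / 1/18 = 5/6
P(X=3 | obs) = 1/108 / 1/18 = 1/6

P(X = 3 | obs) = 1/6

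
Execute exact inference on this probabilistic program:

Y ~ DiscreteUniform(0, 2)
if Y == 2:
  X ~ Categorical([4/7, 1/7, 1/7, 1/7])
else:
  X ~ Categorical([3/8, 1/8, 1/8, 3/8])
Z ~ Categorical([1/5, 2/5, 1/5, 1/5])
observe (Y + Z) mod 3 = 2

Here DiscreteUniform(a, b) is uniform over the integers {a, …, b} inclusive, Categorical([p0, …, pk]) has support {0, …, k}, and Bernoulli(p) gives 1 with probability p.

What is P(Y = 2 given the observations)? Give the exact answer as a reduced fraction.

Enumerate traces; 16 have nonzero weight after conditioning:
  (Y=0, X=0, Z=2) weight 1/40
  (Y=0, X=1, Z=2) weight 1/120
  (Y=0, X=2, Z=2) weight 1/120
  (Y=0, X=3, Z=2) weight 1/40
  (Y=1, X=0, Z=1) weight 1/20
  (Y=1, X=1, Z=1) weight 1/60
  (Y=1, X=2, Z=1) weight 1/60
  (Y=1, X=3, Z=1) weight 1/20
  (Y=2, X=0, Z=0) weight 4/105
  … 7 more
Group by Y:
  weight(Y=0) = 1/15
  weight(Y=1) = 2/15
  weight(Y=2) = 2/15
Total weight = 1/15 + 2/15 + 2/15 = 1/3
P(Y=0 | obs) = 1/15 / 1/3 = 1/5
P(Y=1 | obs) = 2/15 / 1/3 = 2/5
P(Y=2 | obs) = 2/15 / 1/3 = 2/5

P(Y = 2 | obs) = 2/5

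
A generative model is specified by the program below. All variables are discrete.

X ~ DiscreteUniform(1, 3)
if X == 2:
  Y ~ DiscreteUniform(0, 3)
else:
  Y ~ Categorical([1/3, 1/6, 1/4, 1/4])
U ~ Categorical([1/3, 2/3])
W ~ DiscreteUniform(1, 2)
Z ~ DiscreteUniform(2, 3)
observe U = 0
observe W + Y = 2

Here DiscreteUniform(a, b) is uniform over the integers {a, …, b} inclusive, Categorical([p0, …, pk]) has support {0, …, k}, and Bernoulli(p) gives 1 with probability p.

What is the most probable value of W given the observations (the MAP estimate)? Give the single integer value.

argmax_v P(W = v | obs) = 2

Enumerate traces; 12 have nonzero weight after conditioning:
  (X=1, Y=0, U=0, W=2, Z=2) weight 1/108
  (X=1, Y=0, U=0, W=2, Z=3) weight 1/108
  (X=1, Y=1, U=0, W=1, Z=2) weight 1/216
  (X=1, Y=1, U=0, W=1, Z=3) weight 1/216
  (X=2, Y=0, U=0, W=2, Z=2) weight 1/144
  (X=2, Y=0, U=0, W=2, Z=3) weight 1/144
  (X=2, Y=1, U=0, W=1, Z=2) weight 1/144
  (X=2, Y=1, U=0, W=1, Z=3) weight 1/144
  … 4 more
Group by W:
  weight(W=1) = 7/216
  weight(W=2) = 11/216
Total weight = 7/216 + 11/216 = 1/12
P(W=1 | obs) = 7/216 / 1/12 = 7/18
P(W=2 | obs) = 11/216 / 1/12 = 11/18
argmax = 2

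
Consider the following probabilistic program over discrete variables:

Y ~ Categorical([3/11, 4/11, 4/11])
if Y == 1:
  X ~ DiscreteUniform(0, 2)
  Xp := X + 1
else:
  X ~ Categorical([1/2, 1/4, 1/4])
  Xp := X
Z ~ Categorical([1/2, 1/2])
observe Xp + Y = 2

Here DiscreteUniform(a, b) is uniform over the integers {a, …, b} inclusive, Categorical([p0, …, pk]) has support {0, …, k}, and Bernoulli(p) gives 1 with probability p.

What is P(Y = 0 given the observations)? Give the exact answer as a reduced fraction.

Enumerate traces; 6 have nonzero weight after conditioning:
  (Y=0, X=2, Z=0) weight 3/88
  (Y=0, X=2, Z=1) weight 3/88
  (Y=1, X=0, Z=0) weight 2/33
  (Y=1, X=0, Z=1) weight 2/33
  (Y=2, X=0, Z=0) weight 1/11
  (Y=2, X=0, Z=1) weight 1/11
Group by Y:
  weight(Y=0) = 3/44
  weight(Y=1) = 4/33
  weight(Y=2) = 2/11
Total weight = 3/44 + 4/33 + 2/11 = 49/132
P(Y=0 | obs) = 3/44 / 49/132 = 9/49
P(Y=1 | obs) = 4/33 / 49/132 = 16/49
P(Y=2 | obs) = 2/11 / 49/132 = 24/49

P(Y = 0 | obs) = 9/49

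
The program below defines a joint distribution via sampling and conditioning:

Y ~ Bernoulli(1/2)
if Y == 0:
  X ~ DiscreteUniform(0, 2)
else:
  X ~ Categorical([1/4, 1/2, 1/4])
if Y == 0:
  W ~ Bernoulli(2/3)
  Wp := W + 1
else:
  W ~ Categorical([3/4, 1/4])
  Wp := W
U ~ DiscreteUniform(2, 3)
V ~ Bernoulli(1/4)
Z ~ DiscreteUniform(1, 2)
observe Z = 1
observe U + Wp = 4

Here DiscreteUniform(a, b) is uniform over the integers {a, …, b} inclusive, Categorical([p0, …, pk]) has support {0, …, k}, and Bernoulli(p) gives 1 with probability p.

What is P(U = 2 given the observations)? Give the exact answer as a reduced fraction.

Enumerate traces; 18 have nonzero weight after conditioning:
  (Y=0, X=0, W=0, U=3, V=0, Z=1) weight 1/96
  (Y=0, X=0, W=0, U=3, V=1, Z=1) weight 1/288
  (Y=0, X=0, W=1, U=2, V=0, Z=1) weight 1/48
  (Y=0, X=0, W=1, U=2, V=1, Z=1) weight 1/144
  (Y=0, X=1, W=0, U=3, V=0, Z=1) weight 1/96
  (Y=0, X=1, W=0, U=3, V=1, Z=1) weight 1/288
  (Y=0, X=1, W=1, U=2, V=0, Z=1) weight 1/48
  (Y=0, X=1, W=1, U=2, V=1, Z=1) weight 1/144
  … 10 more
Group by U:
  weight(U=2) = 1/12
  weight(U=3) = 7/96
Total weight = 1/12 + 7/96 = 5/32
P(U=2 | obs) = 1/12 / 5/32 = 8/15
P(U=3 | obs) = 7/96 / 5/32 = 7/15

P(U = 2 | obs) = 8/15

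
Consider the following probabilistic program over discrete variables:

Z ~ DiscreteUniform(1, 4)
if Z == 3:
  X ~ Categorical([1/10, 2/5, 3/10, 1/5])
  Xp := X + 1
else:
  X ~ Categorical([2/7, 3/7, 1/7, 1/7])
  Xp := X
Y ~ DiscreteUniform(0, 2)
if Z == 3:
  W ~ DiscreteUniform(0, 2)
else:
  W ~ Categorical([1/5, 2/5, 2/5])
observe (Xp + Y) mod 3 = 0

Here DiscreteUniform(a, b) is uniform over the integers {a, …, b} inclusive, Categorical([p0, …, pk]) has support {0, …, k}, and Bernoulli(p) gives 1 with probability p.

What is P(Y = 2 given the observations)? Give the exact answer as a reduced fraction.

P(Y = 2 | obs) = 111/280

Enumerate traces; 48 have nonzero weight after conditioning:
  (Z=1, X=0, Y=0, W=0) weight 1/210
  (Z=1, X=0, Y=0, W=1) weight 1/105
  (Z=1, X=0, Y=0, W=2) weight 1/105
  (Z=1, X=1, Y=2, W=0) weight 1/140
  (Z=1, X=1, Y=2, W=1) weight 1/70
  (Z=1, X=1, Y=2, W=2) weight 1/70
  (Z=1, X=2, Y=1, W=0) weight 1/420
  (Z=1, X=2, Y=1, W=1) weight 1/210
  … 40 more
Group by Y:
  weight(Y=0) = 37/280
  weight(Y=1) = 29/420
  weight(Y=2) = 37/280
Total weight = 37/280 + 29/420 + 37/280 = 1/3
P(Y=0 | obs) = 37/280 / 1/3 = 111/280
P(Y=1 | obs) = 29/420 / 1/3 = 29/140
P(Y=2 | obs) = 37/280 / 1/3 = 111/280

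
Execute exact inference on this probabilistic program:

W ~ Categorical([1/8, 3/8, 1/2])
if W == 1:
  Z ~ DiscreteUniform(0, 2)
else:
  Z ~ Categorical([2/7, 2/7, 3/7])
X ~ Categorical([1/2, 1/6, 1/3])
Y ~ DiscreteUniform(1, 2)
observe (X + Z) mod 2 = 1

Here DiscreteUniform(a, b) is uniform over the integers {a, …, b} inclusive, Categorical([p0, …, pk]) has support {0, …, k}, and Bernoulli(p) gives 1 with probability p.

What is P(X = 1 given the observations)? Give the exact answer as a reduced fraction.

P(X = 1 | obs) = 39/124

Enumerate traces; 24 have nonzero weight after conditioning:
  (W=0, Z=0, X=1, Y=1) weight 1/336
  (W=0, Z=0, X=1, Y=2) weight 1/336
  (W=0, Z=1, X=0, Y=1) weight 1/112
  (W=0, Z=1, X=0, Y=2) weight 1/112
  (W=0, Z=1, X=2, Y=1) weight 1/168
  (W=0, Z=1, X=2, Y=2) weight 1/168
  (W=0, Z=2, X=1, Y=1) weight 1/224
  (W=0, Z=2, X=1, Y=2) weight 1/224
  … 16 more
Group by X:
  weight(X=0) = 17/112
  weight(X=1) = 13/112
  weight(X=2) = 17/168
Total weight = 17/112 + 13/112 + 17/168 = 31/84
P(X=0 | obs) = 17/112 / 31/84 = 51/124
P(X=1 | obs) = 13/112 / 31/84 = 39/124
P(X=2 | obs) = 17/168 / 31/84 = 17/62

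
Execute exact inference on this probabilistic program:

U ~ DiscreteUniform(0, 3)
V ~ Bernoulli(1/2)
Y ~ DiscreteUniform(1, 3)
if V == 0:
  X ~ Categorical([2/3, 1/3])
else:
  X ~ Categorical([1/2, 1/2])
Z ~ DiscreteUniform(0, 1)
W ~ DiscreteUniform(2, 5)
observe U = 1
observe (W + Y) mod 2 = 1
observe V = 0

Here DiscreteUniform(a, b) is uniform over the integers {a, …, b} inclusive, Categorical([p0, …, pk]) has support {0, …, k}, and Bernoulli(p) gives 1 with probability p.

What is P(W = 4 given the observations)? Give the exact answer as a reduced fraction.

Enumerate traces; 24 have nonzero weight after conditioning:
  (U=1, V=0, Y=1, X=0, Z=0, W=2) weight 1/288
  (U=1, V=0, Y=1, X=0, Z=0, W=4) weight 1/288
  (U=1, V=0, Y=1, X=0, Z=1, W=2) weight 1/288
  (U=1, V=0, Y=1, X=0, Z=1, W=4) weight 1/288
  (U=1, V=0, Y=1, X=1, Z=0, W=2) weight 1/576
  (U=1, V=0, Y=1, X=1, Z=0, W=4) weight 1/576
  (U=1, V=0, Y=1, X=1, Z=1, W=2) weight 1/576
  (U=1, V=0, Y=1, X=1, Z=1, W=4) weight 1/576
  (U=1, V=0, Y=2, X=0, Z=0, W=3) weight 1/288
  (U=1, V=0, Y=2, X=0, Z=0, W=5) weight 1/288
  … 14 more
Group by W:
  weight(W=2) = 1/48
  weight(W=3) = 1/96
  weight(W=4) = 1/48
  weight(W=5) = 1/96
Total weight = 1/48 + 1/96 + 1/48 + 1/96 = 1/16
P(W=2 | obs) = 1/48 / 1/16 = 1/3
P(W=3 | obs) = 1/96 / 1/16 = 1/6
P(W=4 | obs) = 1/48 / 1/16 = 1/3
P(W=5 | obs) = 1/96 / 1/16 = 1/6

P(W = 4 | obs) = 1/3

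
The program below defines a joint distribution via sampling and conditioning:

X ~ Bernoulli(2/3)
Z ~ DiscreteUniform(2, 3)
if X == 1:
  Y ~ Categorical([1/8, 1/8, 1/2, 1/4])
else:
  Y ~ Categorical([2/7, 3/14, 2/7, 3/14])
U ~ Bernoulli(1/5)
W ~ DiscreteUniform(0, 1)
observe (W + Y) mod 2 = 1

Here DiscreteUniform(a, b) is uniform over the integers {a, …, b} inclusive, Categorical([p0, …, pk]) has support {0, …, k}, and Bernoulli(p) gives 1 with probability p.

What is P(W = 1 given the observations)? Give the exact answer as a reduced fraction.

Enumerate traces; 32 have nonzero weight after conditioning:
  (X=0, Z=2, Y=0, U=0, W=1) weight 2/105
  (X=0, Z=2, Y=0, U=1, W=1) weight 1/210
  (X=0, Z=2, Y=1, U=0, W=0) weight 1/70
  (X=0, Z=2, Y=1, U=1, W=0) weight 1/280
  (X=0, Z=2, Y=2, U=0, W=1) weight 2/105
  (X=0, Z=2, Y=2, U=1, W=1) weight 1/210
  (X=0, Z=2, Y=3, U=0, W=0) weight 1/70
  (X=0, Z=2, Y=3, U=1, W=0) weight 1/280
  … 24 more
Group by W:
  weight(W=0) = 11/56
  weight(W=1) = 17/56
Total weight = 11/56 + 17/56 = 1/2
P(W=0 | obs) = 11/56 / 1/2 = 11/28
P(W=1 | obs) = 17/56 / 1/2 = 17/28

P(W = 1 | obs) = 17/28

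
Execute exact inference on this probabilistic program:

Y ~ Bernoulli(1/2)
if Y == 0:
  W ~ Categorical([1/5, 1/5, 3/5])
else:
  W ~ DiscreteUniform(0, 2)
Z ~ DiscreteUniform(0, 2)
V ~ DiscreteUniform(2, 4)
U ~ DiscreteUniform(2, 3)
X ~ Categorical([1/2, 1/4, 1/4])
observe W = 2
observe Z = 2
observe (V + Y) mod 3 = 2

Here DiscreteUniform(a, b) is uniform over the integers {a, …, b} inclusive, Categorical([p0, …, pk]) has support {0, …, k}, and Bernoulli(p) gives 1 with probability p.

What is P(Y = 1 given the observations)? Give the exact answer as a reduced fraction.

P(Y = 1 | obs) = 5/14

Enumerate traces; 12 have nonzero weight after conditioning:
  (Y=0, W=2, Z=2, V=2, U=2, X=0) weight 1/120
  (Y=0, W=2, Z=2, V=2, U=2, X=1) weight 1/240
  (Y=0, W=2, Z=2, V=2, U=2, X=2) weight 1/240
  (Y=0, W=2, Z=2, V=2, U=3, X=0) weight 1/120
  (Y=0, W=2, Z=2, V=2, U=3, X=1) weight 1/240
  (Y=0, W=2, Z=2, V=2, U=3, X=2) weight 1/240
  (Y=1, W=2, Z=2, V=4, U=2, X=0) weight 1/216
  (Y=1, W=2, Z=2, V=4, U=2, X=1) weight 1/432
  … 4 more
Group by Y:
  weight(Y=0) = 1/30
  weight(Y=1) = 1/54
Total weight = 1/30 + 1/54 = 7/135
P(Y=0 | obs) = 1/30 / 7/135 = 9/14
P(Y=1 | obs) = 1/54 / 7/135 = 5/14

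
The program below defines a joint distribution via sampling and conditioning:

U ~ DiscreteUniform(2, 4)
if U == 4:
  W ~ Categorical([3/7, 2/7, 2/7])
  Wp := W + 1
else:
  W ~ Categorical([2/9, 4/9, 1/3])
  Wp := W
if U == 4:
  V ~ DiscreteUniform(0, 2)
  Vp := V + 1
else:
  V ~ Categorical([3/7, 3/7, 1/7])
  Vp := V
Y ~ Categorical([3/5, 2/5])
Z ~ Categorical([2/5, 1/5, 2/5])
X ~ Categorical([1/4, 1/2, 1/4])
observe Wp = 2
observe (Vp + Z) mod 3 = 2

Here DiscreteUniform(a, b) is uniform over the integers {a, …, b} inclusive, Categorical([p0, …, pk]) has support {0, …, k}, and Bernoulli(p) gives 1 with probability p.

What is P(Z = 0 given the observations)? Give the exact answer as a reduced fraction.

P(Z = 0 | obs) = 1/4

Enumerate traces; 54 have nonzero weight after conditioning:
  (U=2, W=2, V=0, Y=0, Z=2, X=0) weight 1/350
  (U=2, W=2, V=0, Y=0, Z=2, X=1) weight 1/175
  (U=2, W=2, V=0, Y=0, Z=2, X=2) weight 1/350
  (U=2, W=2, V=0, Y=1, Z=2, X=0) weight 1/525
  (U=2, W=2, V=0, Y=1, Z=2, X=1) weight 2/525
  (U=2, W=2, V=0, Y=1, Z=2, X=2) weight 1/525
  (U=2, W=2, V=1, Y=0, Z=1, X=0) weight 1/700
  (U=2, W=2, V=1, Y=0, Z=1, X=1) weight 1/350
  (U=2, W=2, V=2, Y=0, Z=0, X=0) weight 1/1050
  … 45 more
Group by Z:
  weight(Z=0) = 8/315
  weight(Z=1) = 8/315
  weight(Z=2) = 16/315
Total weight = 8/315 + 8/315 + 16/315 = 32/315
P(Z=0 | obs) = 8/315 / 32/315 = 1/4
P(Z=1 | obs) = 8/315 / 32/315 = 1/4
P(Z=2 | obs) = 16/315 / 32/315 = 1/2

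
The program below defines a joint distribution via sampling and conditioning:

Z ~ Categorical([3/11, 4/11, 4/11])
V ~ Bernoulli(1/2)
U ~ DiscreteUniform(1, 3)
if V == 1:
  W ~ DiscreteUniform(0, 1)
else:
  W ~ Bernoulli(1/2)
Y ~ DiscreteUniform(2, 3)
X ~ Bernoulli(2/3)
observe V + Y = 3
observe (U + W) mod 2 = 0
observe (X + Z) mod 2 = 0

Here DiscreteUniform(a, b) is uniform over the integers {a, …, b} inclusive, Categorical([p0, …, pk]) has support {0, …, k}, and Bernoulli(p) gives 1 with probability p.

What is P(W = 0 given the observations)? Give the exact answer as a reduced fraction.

P(W = 0 | obs) = 1/3

Enumerate traces; 18 have nonzero weight after conditioning:
  (Z=0, V=0, U=1, W=1, Y=3, X=0) weight 1/264
  (Z=0, V=0, U=2, W=0, Y=3, X=0) weight 1/264
  (Z=0, V=0, U=3, W=1, Y=3, X=0) weight 1/264
  (Z=0, V=1, U=1, W=1, Y=2, X=0) weight 1/264
  (Z=0, V=1, U=2, W=0, Y=2, X=0) weight 1/264
  (Z=0, V=1, U=3, W=1, Y=2, X=0) weight 1/264
  (Z=1, V=0, U=1, W=1, Y=3, X=1) weight 1/99
  (Z=1, V=0, U=2, W=0, Y=3, X=1) weight 1/99
  … 10 more
Group by W:
  weight(W=0) = 5/132
  weight(W=1) = 5/66
Total weight = 5/132 + 5/66 = 5/44
P(W=0 | obs) = 5/132 / 5/44 = 1/3
P(W=1 | obs) = 5/66 / 5/44 = 2/3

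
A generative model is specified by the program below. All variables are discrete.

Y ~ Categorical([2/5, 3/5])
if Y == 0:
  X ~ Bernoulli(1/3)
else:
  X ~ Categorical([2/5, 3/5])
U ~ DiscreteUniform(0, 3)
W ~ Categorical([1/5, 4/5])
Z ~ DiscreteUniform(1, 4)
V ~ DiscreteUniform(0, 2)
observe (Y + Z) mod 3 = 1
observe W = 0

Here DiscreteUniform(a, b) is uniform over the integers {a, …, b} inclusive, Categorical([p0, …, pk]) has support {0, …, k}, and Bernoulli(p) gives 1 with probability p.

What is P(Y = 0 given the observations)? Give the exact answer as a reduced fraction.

Enumerate traces; 72 have nonzero weight after conditioning:
  (Y=0, X=0, U=0, W=0, Z=1, V=0) weight 1/900
  (Y=0, X=0, U=0, W=0, Z=1, V=1) weight 1/900
  (Y=0, X=0, U=0, W=0, Z=1, V=2) weight 1/900
  (Y=0, X=0, U=0, W=0, Z=4, V=0) weight 1/900
  (Y=0, X=0, U=0, W=0, Z=4, V=1) weight 1/900
  (Y=0, X=0, U=0, W=0, Z=4, V=2) weight 1/900
  (Y=0, X=0, U=1, W=0, Z=1, V=0) weight 1/900
  (Y=0, X=0, U=1, W=0, Z=1, V=1) weight 1/900
  (Y=1, X=0, U=0, W=0, Z=3, V=0) weight 1/1000
  … 63 more
Group by Y:
  weight(Y=0) = 1/25
  weight(Y=1) = 3/100
Total weight = 1/25 + 3/100 = 7/100
P(Y=0 | obs) = 1/25 / 7/100 = 4/7
P(Y=1 | obs) = 3/100 / 7/100 = 3/7

P(Y = 0 | obs) = 4/7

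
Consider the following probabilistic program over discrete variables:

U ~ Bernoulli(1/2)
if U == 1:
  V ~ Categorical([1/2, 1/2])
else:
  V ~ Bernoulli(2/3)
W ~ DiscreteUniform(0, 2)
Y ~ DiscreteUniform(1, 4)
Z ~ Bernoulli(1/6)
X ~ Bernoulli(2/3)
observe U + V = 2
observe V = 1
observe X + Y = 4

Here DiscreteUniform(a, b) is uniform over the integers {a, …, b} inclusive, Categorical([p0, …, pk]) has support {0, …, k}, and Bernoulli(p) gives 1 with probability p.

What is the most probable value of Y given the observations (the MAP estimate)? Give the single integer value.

argmax_v P(Y = v | obs) = 3

Enumerate traces; 12 have nonzero weight after conditioning:
  (U=1, V=1, W=0, Y=3, Z=0, X=1) weight 5/432
  (U=1, V=1, W=0, Y=3, Z=1, X=1) weight 1/432
  (U=1, V=1, W=0, Y=4, Z=0, X=0) weight 5/864
  (U=1, V=1, W=0, Y=4, Z=1, X=0) weight 1/864
  (U=1, V=1, W=1, Y=3, Z=0, X=1) weight 5/432
  (U=1, V=1, W=1, Y=3, Z=1, X=1) weight 1/432
  (U=1, V=1, W=1, Y=4, Z=0, X=0) weight 5/864
  (U=1, V=1, W=1, Y=4, Z=1, X=0) weight 1/864
  … 4 more
Group by Y:
  weight(Y=3) = 1/24
  weight(Y=4) = 1/48
Total weight = 1/24 + 1/48 = 1/16
P(Y=3 | obs) = 1/24 / 1/16 = 2/3
P(Y=4 | obs) = 1/48 / 1/16 = 1/3
argmax = 3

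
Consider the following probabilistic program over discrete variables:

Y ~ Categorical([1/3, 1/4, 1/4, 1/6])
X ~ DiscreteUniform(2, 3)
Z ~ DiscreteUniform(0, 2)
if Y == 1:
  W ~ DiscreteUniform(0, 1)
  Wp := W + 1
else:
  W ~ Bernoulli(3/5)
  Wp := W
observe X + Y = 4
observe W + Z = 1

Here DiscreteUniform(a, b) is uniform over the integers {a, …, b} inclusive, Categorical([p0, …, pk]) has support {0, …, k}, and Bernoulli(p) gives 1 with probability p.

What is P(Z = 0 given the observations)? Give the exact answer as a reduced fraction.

P(Z = 0 | obs) = 11/20

Enumerate traces; 4 have nonzero weight after conditioning:
  (Y=1, X=3, Z=0, W=1) weight 1/48
  (Y=1, X=3, Z=1, W=0) weight 1/48
  (Y=2, X=2, Z=0, W=1) weight 1/40
  (Y=2, X=2, Z=1, W=0) weight 1/60
Group by Z:
  weight(Z=0) = 11/240
  weight(Z=1) = 3/80
Total weight = 11/240 + 3/80 = 1/12
P(Z=0 | obs) = 11/240 / 1/12 = 11/20
P(Z=1 | obs) = 3/80 / 1/12 = 9/20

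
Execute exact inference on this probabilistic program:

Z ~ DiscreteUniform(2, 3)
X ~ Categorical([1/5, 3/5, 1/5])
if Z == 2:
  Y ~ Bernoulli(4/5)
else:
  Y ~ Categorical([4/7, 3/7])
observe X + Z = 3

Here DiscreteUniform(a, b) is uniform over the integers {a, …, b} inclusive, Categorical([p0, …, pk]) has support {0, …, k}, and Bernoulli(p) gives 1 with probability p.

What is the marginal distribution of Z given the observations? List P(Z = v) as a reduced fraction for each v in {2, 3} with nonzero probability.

Enumerate traces; 4 have nonzero weight after conditioning:
  (Z=2, X=1, Y=0) weight 3/50
  (Z=2, X=1, Y=1) weight 6/25
  (Z=3, X=0, Y=0) weight 2/35
  (Z=3, X=0, Y=1) weight 3/70
Group by Z:
  weight(Z=2) = 3/10
  weight(Z=3) = 1/10
Total weight = 3/10 + 1/10 = 2/5
P(Z=2 | obs) = 3/10 / 2/5 = 3/4
P(Z=3 | obs) = 1/10 / 2/5 = 1/4

P(Z=2) = 3/4, P(Z=3) = 1/4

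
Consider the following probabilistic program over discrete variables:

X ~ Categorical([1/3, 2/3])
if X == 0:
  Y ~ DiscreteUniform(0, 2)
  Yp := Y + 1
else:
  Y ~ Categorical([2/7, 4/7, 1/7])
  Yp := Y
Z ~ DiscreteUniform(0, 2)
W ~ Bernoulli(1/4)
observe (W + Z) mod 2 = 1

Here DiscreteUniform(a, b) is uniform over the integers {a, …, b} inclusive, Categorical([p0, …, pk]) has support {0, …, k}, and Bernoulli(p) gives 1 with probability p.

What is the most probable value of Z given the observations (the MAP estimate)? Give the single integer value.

argmax_v P(Z = v | obs) = 1

Enumerate traces; 18 have nonzero weight after conditioning:
  (X=0, Y=0, Z=0, W=1) weight 1/108
  (X=0, Y=0, Z=1, W=0) weight 1/36
  (X=0, Y=0, Z=2, W=1) weight 1/108
  (X=0, Y=1, Z=0, W=1) weight 1/108
  (X=0, Y=1, Z=1, W=0) weight 1/36
  (X=0, Y=1, Z=2, W=1) weight 1/108
  (X=0, Y=2, Z=0, W=1) weight 1/108
  (X=0, Y=2, Z=1, W=0) weight 1/36
  … 10 more
Group by Z:
  weight(Z=0) = 1/12
  weight(Z=1) = 1/4
  weight(Z=2) = 1/12
Total weight = 1/12 + 1/4 + 1/12 = 5/12
P(Z=0 | obs) = 1/12 / 5/12 = 1/5
P(Z=1 | obs) = 1/4 / 5/12 = 3/5
P(Z=2 | obs) = 1/12 / 5/12 = 1/5
argmax = 1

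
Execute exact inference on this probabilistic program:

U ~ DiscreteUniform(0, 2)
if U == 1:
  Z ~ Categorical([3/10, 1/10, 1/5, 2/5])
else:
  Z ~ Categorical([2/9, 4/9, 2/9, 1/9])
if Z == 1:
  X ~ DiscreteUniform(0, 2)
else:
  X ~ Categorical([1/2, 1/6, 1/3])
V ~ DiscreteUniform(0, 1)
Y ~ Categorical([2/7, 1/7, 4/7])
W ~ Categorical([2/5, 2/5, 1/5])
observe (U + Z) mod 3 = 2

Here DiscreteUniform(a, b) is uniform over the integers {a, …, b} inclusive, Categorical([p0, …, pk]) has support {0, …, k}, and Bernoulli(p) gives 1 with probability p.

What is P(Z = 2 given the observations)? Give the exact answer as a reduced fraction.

Enumerate traces; 216 have nonzero weight after conditioning:
  (U=0, Z=2, X=0, V=0, Y=0, W=0) weight 2/945
  (U=0, Z=2, X=0, V=0, Y=0, W=1) weight 2/945
  (U=0, Z=2, X=0, V=0, Y=0, W=2) weight 1/945
  (U=0, Z=2, X=0, V=0, Y=1, W=0) weight 1/945
  (U=0, Z=2, X=0, V=0, Y=1, W=1) weight 1/945
  (U=0, Z=2, X=0, V=0, Y=1, W=2) weight 1/1890
  (U=0, Z=2, X=0, V=0, Y=2, W=0) weight 4/945
  (U=0, Z=2, X=0, V=0, Y=2, W=1) weight 4/945
  (U=1, Z=1, X=0, V=0, Y=0, W=0) weight 1/1575
  (U=2, Z=0, X=0, V=0, Y=0, W=0) weight 2/945
  … 206 more
Group by Z:
  weight(Z=0) = 2/27
  weight(Z=1) = 1/30
  weight(Z=2) = 2/27
  weight(Z=3) = 1/27
Total weight = 2/27 + 1/30 + 2/27 + 1/27 = 59/270
P(Z=0 | obs) = 2/27 / 59/270 = 20/59
P(Z=1 | obs) = 1/30 / 59/270 = 9/59
P(Z=2 | obs) = 2/27 / 59/270 = 20/59
P(Z=3 | obs) = 1/27 / 59/270 = 10/59

P(Z = 2 | obs) = 20/59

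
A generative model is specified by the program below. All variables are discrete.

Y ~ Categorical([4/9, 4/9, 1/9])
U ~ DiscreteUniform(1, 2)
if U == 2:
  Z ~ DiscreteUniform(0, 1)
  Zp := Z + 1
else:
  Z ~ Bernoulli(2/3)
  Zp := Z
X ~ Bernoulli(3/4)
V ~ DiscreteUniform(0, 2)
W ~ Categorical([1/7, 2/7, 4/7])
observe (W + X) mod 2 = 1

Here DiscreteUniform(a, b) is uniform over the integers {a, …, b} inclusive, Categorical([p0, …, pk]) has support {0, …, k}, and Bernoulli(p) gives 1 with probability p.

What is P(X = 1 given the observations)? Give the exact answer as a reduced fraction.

Enumerate traces; 108 have nonzero weight after conditioning:
  (Y=0, U=1, Z=0, X=0, V=0, W=1) weight 1/567
  (Y=0, U=1, Z=0, X=0, V=1, W=1) weight 1/567
  (Y=0, U=1, Z=0, X=0, V=2, W=1) weight 1/567
  (Y=0, U=1, Z=0, X=1, V=0, W=0) weight 1/378
  (Y=0, U=1, Z=0, X=1, V=0, W=2) weight 2/189
  (Y=0, U=1, Z=0, X=1, V=1, W=0) weight 1/378
  (Y=0, U=1, Z=0, X=1, V=1, W=2) weight 2/189
  (Y=0, U=1, Z=0, X=1, V=2, W=0) weight 1/378
  … 100 more
Group by X:
  weight(X=0) = 1/14
  weight(X=1) = 15/28
Total weight = 1/14 + 15/28 = 17/28
P(X=0 | obs) = 1/14 / 17/28 = 2/17
P(X=1 | obs) = 15/28 / 17/28 = 15/17

P(X = 1 | obs) = 15/17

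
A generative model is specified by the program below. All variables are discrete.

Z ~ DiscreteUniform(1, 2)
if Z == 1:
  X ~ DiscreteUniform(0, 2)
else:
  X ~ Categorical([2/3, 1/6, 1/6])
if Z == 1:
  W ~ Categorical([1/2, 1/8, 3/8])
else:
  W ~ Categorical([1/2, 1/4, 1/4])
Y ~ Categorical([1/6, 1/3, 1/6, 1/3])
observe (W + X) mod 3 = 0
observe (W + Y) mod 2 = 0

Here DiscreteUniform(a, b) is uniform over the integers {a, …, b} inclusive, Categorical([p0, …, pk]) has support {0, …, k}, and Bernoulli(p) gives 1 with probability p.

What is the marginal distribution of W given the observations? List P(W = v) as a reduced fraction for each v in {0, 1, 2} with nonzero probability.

Enumerate traces; 12 have nonzero weight after conditioning:
  (Z=1, X=0, W=0, Y=0) weight 1/72
  (Z=1, X=0, W=0, Y=2) weight 1/72
  (Z=1, X=1, W=2, Y=0) weight 1/96
  (Z=1, X=1, W=2, Y=2) weight 1/96
  (Z=1, X=2, W=1, Y=1) weight 1/144
  (Z=1, X=2, W=1, Y=3) weight 1/144
  (Z=2, X=0, W=0, Y=0) weight 1/36
  (Z=2, X=0, W=0, Y=2) weight 1/36
  … 4 more
Group by W:
  weight(W=0) = 1/12
  weight(W=1) = 1/36
  weight(W=2) = 1/36
Total weight = 1/12 + 1/36 + 1/36 = 5/36
P(W=0 | obs) = 1/12 / 5/36 = 3/5
P(W=1 | obs) = 1/36 / 5/36 = 1/5
P(W=2 | obs) = 1/36 / 5/36 = 1/5

P(W=0) = 3/5, P(W=1) = 1/5, P(W=2) = 1/5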